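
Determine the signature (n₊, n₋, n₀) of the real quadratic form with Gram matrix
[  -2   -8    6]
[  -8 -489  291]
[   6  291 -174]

Answer: (0, 3, 0)

Derivation:
step 0: pivot -2 → sign −
step 1: pivot -457 → sign −
step 2: pivot -3/457 → sign −
signature = (0, 3, 0)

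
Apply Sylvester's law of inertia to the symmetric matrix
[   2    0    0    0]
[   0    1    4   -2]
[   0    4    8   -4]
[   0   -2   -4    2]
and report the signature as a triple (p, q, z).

step 0: pivot 2 → sign +
step 1: pivot 1 → sign +
step 2: pivot -8 → sign −
step 3: row/col 3 already zero → sign 0
signature = (2, 1, 1)

Answer: (2, 1, 1)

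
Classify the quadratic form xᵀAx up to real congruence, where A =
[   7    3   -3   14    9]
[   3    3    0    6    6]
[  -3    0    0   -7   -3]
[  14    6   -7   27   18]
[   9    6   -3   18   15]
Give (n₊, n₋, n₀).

step 0: pivot 7 → sign +
step 1: pivot 12/7 → sign +
step 2: pivot -9/4 → sign −
step 3: pivot -5/9 → sign −
step 4: pivot 6/5 → sign +
signature = (3, 2, 0)

Answer: (3, 2, 0)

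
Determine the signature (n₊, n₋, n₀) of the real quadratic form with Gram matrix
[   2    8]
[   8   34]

step 0: pivot 2 → sign +
step 1: pivot 2 → sign +
signature = (2, 0, 0)

Answer: (2, 0, 0)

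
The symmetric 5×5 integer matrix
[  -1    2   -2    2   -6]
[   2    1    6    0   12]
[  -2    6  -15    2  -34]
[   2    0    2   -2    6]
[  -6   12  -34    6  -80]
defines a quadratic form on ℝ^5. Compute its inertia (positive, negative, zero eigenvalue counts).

step 0: pivot -1 → sign −
step 1: pivot 5 → sign +
step 2: pivot -59/5 → sign −
step 3: pivot -6/59 → sign −
step 4: pivot 2 → sign +
signature = (2, 3, 0)

Answer: (2, 3, 0)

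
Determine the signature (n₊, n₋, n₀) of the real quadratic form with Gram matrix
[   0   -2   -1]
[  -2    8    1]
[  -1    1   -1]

Answer: (1, 1, 1)

Derivation:
step 0: pivot 8 → sign +
step 1: pivot -1/2 → sign −
step 2: row/col 2 already zero → sign 0
signature = (1, 1, 1)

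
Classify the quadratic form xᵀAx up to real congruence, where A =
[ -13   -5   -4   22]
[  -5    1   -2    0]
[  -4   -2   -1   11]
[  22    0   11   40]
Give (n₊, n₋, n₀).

Answer: (2, 2, 0)

Derivation:
step 0: pivot -13 → sign −
step 1: pivot 38/13 → sign +
step 2: pivot 3/19 → sign +
step 3: pivot -1/3 → sign −
signature = (2, 2, 0)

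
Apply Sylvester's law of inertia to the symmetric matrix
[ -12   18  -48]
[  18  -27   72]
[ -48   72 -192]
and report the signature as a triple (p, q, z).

step 0: pivot -12 → sign −
step 1: row/col 1 already zero → sign 0
step 2: row/col 2 already zero → sign 0
signature = (0, 1, 2)

Answer: (0, 1, 2)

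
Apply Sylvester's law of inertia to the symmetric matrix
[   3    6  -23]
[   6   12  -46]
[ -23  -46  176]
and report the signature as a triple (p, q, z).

step 0: pivot 3 → sign +
step 1: pivot -1/3 → sign −
step 2: row/col 2 already zero → sign 0
signature = (1, 1, 1)

Answer: (1, 1, 1)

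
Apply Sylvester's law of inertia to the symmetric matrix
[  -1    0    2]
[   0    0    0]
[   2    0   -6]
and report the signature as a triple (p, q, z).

step 0: pivot -1 → sign −
step 1: pivot -2 → sign −
step 2: row/col 2 already zero → sign 0
signature = (0, 2, 1)

Answer: (0, 2, 1)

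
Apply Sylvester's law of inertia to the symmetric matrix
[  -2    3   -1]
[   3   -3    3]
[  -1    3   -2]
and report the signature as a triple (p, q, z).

step 0: pivot -2 → sign −
step 1: pivot 3/2 → sign +
step 2: pivot -3 → sign −
signature = (1, 2, 0)

Answer: (1, 2, 0)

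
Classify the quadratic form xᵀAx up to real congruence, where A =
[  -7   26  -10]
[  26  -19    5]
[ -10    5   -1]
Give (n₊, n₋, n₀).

step 0: pivot -7 → sign −
step 1: pivot 543/7 → sign +
step 2: pivot -6/181 → sign −
signature = (1, 2, 0)

Answer: (1, 2, 0)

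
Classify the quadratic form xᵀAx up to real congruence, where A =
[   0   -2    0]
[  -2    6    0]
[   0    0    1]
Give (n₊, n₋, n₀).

step 0: pivot 6 → sign +
step 1: pivot -2/3 → sign −
step 2: pivot 1 → sign +
signature = (2, 1, 0)

Answer: (2, 1, 0)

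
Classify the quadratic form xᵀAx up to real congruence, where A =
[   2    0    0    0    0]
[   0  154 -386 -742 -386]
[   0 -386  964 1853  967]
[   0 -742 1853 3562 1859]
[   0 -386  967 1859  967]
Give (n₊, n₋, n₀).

Answer: (3, 2, 0)

Derivation:
step 0: pivot 2 → sign +
step 1: pivot 154 → sign +
step 2: pivot -270/77 → sign −
step 3: pivot 1/6 → sign +
step 4: pivot -3/5 → sign −
signature = (3, 2, 0)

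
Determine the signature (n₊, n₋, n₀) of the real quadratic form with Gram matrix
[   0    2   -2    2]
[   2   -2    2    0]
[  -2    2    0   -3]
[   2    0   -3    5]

step 0: pivot -2 → sign −
step 1: pivot 2 → sign +
step 2: pivot 2 → sign +
step 3: pivot -3/2 → sign −
signature = (2, 2, 0)

Answer: (2, 2, 0)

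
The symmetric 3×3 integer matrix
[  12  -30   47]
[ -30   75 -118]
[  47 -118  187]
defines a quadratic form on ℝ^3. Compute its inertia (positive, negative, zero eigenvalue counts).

Answer: (2, 1, 0)

Derivation:
step 0: pivot 12 → sign +
step 1: pivot 35/12 → sign +
step 2: pivot -3/35 → sign −
signature = (2, 1, 0)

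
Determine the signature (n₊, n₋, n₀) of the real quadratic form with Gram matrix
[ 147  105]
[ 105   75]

Answer: (1, 0, 1)

Derivation:
step 0: pivot 147 → sign +
step 1: row/col 1 already zero → sign 0
signature = (1, 0, 1)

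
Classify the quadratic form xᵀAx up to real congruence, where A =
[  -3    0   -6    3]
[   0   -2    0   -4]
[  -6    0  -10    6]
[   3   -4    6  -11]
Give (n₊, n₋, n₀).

Answer: (1, 2, 1)

Derivation:
step 0: pivot -3 → sign −
step 1: pivot -2 → sign −
step 2: pivot 2 → sign +
step 3: row/col 3 already zero → sign 0
signature = (1, 2, 1)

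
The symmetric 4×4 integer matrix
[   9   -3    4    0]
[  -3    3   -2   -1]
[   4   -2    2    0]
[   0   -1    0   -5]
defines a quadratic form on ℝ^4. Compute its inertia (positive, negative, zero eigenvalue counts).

step 0: pivot 9 → sign +
step 1: pivot 2 → sign +
step 2: pivot -11/2 → sign −
step 3: pivot 2/99 → sign +
signature = (3, 1, 0)

Answer: (3, 1, 0)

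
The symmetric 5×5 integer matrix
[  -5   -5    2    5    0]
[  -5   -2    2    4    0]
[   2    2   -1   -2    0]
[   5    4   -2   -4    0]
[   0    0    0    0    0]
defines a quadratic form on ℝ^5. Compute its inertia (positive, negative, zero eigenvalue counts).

Answer: (2, 2, 1)

Derivation:
step 0: pivot -5 → sign −
step 1: pivot 3 → sign +
step 2: pivot -1/5 → sign −
step 3: pivot 2/3 → sign +
step 4: row/col 4 already zero → sign 0
signature = (2, 2, 1)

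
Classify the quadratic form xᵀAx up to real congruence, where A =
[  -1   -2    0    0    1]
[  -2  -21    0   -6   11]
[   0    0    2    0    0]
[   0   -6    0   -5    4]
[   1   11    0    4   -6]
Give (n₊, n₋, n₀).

Answer: (1, 3, 1)

Derivation:
step 0: pivot -1 → sign −
step 1: pivot -17 → sign −
step 2: pivot 2 → sign +
step 3: pivot -49/17 → sign −
step 4: row/col 4 already zero → sign 0
signature = (1, 3, 1)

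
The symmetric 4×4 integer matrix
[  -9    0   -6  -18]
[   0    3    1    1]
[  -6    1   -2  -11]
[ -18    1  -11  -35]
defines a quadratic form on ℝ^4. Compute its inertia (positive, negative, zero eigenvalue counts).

Answer: (3, 1, 0)

Derivation:
step 0: pivot -9 → sign −
step 1: pivot 3 → sign +
step 2: pivot 5/3 → sign +
step 3: pivot 2/5 → sign +
signature = (3, 1, 0)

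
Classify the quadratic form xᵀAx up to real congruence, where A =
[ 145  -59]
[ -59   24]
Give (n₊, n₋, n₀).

Answer: (1, 1, 0)

Derivation:
step 0: pivot 145 → sign +
step 1: pivot -1/145 → sign −
signature = (1, 1, 0)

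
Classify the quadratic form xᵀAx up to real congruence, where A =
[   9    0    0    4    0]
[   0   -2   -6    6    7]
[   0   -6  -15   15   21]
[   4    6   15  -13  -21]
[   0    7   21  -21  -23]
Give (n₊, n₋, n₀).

step 0: pivot 9 → sign +
step 1: pivot -2 → sign −
step 2: pivot 3 → sign +
step 3: pivot 2/9 → sign +
step 4: pivot 3/2 → sign +
signature = (4, 1, 0)

Answer: (4, 1, 0)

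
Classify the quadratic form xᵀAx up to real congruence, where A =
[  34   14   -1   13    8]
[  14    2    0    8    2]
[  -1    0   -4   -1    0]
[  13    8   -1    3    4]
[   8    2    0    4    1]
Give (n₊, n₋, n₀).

Answer: (1, 4, 0)

Derivation:
step 0: pivot 34 → sign +
step 1: pivot -64/17 → sign −
step 2: pivot -255/64 → sign −
step 3: pivot -7/85 → sign −
step 4: pivot -3/7 → sign −
signature = (1, 4, 0)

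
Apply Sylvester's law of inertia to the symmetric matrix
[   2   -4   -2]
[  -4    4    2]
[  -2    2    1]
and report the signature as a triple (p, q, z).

Answer: (1, 1, 1)

Derivation:
step 0: pivot 2 → sign +
step 1: pivot -4 → sign −
step 2: row/col 2 already zero → sign 0
signature = (1, 1, 1)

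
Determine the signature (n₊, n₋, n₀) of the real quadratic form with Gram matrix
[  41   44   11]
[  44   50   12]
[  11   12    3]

step 0: pivot 41 → sign +
step 1: pivot 114/41 → sign +
step 2: pivot 2/57 → sign +
signature = (3, 0, 0)

Answer: (3, 0, 0)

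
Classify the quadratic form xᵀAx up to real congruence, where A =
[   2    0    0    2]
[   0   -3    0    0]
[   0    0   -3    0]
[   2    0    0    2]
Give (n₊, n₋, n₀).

step 0: pivot 2 → sign +
step 1: pivot -3 → sign −
step 2: pivot -3 → sign −
step 3: row/col 3 already zero → sign 0
signature = (1, 2, 1)

Answer: (1, 2, 1)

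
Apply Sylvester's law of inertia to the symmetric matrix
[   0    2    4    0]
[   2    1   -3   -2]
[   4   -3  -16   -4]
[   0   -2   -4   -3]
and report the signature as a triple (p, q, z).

Answer: (1, 2, 1)

Derivation:
step 0: pivot 1 → sign +
step 1: pivot -4 → sign −
step 2: pivot -3 → sign −
step 3: row/col 3 already zero → sign 0
signature = (1, 2, 1)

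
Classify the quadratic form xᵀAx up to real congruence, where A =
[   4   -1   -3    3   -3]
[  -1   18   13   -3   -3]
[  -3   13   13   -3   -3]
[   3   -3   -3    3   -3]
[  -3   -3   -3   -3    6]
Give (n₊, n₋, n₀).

Answer: (4, 1, 0)

Derivation:
step 0: pivot 4 → sign +
step 1: pivot 71/4 → sign +
step 2: pivot 163/71 → sign +
step 3: pivot 30/163 → sign +
step 4: pivot -3/5 → sign −
signature = (4, 1, 0)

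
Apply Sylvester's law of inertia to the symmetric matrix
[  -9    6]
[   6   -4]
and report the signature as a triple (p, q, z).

Answer: (0, 1, 1)

Derivation:
step 0: pivot -9 → sign −
step 1: row/col 1 already zero → sign 0
signature = (0, 1, 1)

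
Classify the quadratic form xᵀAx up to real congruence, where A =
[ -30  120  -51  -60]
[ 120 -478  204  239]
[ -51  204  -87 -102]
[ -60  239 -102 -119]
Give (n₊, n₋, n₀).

step 0: pivot -30 → sign −
step 1: pivot 2 → sign +
step 2: pivot -3/10 → sign −
step 3: pivot 1/2 → sign +
signature = (2, 2, 0)

Answer: (2, 2, 0)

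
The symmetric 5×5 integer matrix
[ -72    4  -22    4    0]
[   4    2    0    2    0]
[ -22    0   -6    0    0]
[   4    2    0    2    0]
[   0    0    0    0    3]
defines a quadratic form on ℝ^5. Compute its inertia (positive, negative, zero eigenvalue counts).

step 0: pivot -72 → sign −
step 1: pivot 20/9 → sign +
step 2: pivot 1/20 → sign +
step 3: pivot 3 → sign +
step 4: row/col 4 already zero → sign 0
signature = (3, 1, 1)

Answer: (3, 1, 1)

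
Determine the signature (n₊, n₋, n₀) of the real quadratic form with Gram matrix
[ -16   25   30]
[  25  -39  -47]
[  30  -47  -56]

Answer: (1, 1, 1)

Derivation:
step 0: pivot -16 → sign −
step 1: pivot 1/16 → sign +
step 2: row/col 2 already zero → sign 0
signature = (1, 1, 1)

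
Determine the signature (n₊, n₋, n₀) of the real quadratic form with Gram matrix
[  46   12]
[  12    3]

Answer: (1, 1, 0)

Derivation:
step 0: pivot 46 → sign +
step 1: pivot -3/23 → sign −
signature = (1, 1, 0)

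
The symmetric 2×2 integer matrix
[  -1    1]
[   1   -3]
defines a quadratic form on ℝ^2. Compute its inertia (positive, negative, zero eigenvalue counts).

Answer: (0, 2, 0)

Derivation:
step 0: pivot -1 → sign −
step 1: pivot -2 → sign −
signature = (0, 2, 0)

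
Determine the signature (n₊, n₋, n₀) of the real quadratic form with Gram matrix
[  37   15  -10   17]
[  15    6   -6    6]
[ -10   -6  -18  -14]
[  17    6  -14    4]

step 0: pivot 37 → sign +
step 1: pivot -3/37 → sign −
step 2: pivot 26 → sign +
step 3: pivot 6/13 → sign +
signature = (3, 1, 0)

Answer: (3, 1, 0)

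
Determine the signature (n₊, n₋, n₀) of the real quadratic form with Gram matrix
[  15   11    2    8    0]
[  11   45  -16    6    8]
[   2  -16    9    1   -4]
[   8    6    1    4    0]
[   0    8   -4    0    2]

Answer: (4, 1, 0)

Derivation:
step 0: pivot 15 → sign +
step 1: pivot 554/15 → sign +
step 2: pivot 131/277 → sign +
step 3: pivot -35/131 → sign −
step 4: pivot 6/35 → sign +
signature = (4, 1, 0)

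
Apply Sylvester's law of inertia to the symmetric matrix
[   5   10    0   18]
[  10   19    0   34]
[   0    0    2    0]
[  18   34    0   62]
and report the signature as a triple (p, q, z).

step 0: pivot 5 → sign +
step 1: pivot -1 → sign −
step 2: pivot 2 → sign +
step 3: pivot 6/5 → sign +
signature = (3, 1, 0)

Answer: (3, 1, 0)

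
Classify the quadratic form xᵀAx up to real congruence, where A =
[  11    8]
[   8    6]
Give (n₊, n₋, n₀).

step 0: pivot 11 → sign +
step 1: pivot 2/11 → sign +
signature = (2, 0, 0)

Answer: (2, 0, 0)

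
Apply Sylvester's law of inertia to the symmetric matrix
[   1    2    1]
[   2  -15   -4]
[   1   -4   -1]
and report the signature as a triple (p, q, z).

Answer: (1, 2, 0)

Derivation:
step 0: pivot 1 → sign +
step 1: pivot -19 → sign −
step 2: pivot -2/19 → sign −
signature = (1, 2, 0)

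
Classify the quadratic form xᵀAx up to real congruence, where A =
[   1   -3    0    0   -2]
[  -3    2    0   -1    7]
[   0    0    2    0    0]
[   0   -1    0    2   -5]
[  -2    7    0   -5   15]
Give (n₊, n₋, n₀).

step 0: pivot 1 → sign +
step 1: pivot -7 → sign −
step 2: pivot 2 → sign +
step 3: pivot 15/7 → sign +
step 4: pivot -6/5 → sign −
signature = (3, 2, 0)

Answer: (3, 2, 0)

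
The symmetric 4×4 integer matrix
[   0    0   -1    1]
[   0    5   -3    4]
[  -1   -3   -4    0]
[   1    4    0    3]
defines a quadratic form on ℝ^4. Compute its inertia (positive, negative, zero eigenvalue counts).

step 0: pivot 5 → sign +
step 1: pivot -29/5 → sign −
step 2: pivot 5/29 → sign +
step 3: pivot -6/5 → sign −
signature = (2, 2, 0)

Answer: (2, 2, 0)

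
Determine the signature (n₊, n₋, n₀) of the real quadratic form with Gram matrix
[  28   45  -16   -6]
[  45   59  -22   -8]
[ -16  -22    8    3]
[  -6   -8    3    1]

Answer: (1, 3, 0)

Derivation:
step 0: pivot 28 → sign +
step 1: pivot -373/28 → sign −
step 2: pivot -40/373 → sign −
step 3: pivot -3/40 → sign −
signature = (1, 3, 0)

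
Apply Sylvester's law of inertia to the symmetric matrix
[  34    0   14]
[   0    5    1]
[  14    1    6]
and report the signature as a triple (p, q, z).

step 0: pivot 34 → sign +
step 1: pivot 5 → sign +
step 2: pivot 3/85 → sign +
signature = (3, 0, 0)

Answer: (3, 0, 0)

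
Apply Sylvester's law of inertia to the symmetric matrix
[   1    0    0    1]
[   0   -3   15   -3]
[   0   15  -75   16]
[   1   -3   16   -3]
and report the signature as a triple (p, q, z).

step 0: pivot 1 → sign +
step 1: pivot -3 → sign −
step 2: pivot -1 → sign −
step 3: pivot 1 → sign +
signature = (2, 2, 0)

Answer: (2, 2, 0)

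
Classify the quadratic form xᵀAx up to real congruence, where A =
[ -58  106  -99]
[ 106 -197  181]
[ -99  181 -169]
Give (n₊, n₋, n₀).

Answer: (0, 3, 0)

Derivation:
step 0: pivot -58 → sign −
step 1: pivot -95/29 → sign −
step 2: pivot -3/190 → sign −
signature = (0, 3, 0)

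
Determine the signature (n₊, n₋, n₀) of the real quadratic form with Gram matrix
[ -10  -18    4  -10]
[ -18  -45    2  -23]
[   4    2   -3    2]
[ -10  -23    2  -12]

Answer: (1, 3, 0)

Derivation:
step 0: pivot -10 → sign −
step 1: pivot -63/5 → sign −
step 2: pivot 47/63 → sign +
step 3: pivot -1/47 → sign −
signature = (1, 3, 0)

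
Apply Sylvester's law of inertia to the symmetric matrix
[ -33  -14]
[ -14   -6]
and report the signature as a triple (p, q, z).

Answer: (0, 2, 0)

Derivation:
step 0: pivot -33 → sign −
step 1: pivot -2/33 → sign −
signature = (0, 2, 0)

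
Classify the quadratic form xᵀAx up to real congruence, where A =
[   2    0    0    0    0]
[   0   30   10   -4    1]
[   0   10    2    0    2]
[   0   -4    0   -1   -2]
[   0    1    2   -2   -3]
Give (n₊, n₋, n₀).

step 0: pivot 2 → sign +
step 1: pivot 30 → sign +
step 2: pivot -4/3 → sign −
step 3: pivot -1/5 → sign −
step 4: pivot -3/4 → sign −
signature = (2, 3, 0)

Answer: (2, 3, 0)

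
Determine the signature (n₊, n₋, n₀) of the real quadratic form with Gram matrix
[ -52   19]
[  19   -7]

Answer: (0, 2, 0)

Derivation:
step 0: pivot -52 → sign −
step 1: pivot -3/52 → sign −
signature = (0, 2, 0)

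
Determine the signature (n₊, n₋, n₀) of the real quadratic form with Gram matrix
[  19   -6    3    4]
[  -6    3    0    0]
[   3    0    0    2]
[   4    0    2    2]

step 0: pivot 19 → sign +
step 1: pivot 21/19 → sign +
step 2: pivot -9/7 → sign −
step 3: pivot -2/9 → sign −
signature = (2, 2, 0)

Answer: (2, 2, 0)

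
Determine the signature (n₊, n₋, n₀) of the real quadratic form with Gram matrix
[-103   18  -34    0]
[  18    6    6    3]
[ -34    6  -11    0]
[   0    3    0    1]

Answer: (3, 1, 0)

Derivation:
step 0: pivot -103 → sign −
step 1: pivot 942/103 → sign +
step 2: pivot 35/157 → sign +
step 3: pivot 1/70 → sign +
signature = (3, 1, 0)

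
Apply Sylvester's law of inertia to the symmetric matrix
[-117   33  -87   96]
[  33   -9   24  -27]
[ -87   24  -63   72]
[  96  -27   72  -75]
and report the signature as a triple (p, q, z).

Answer: (3, 1, 0)

Derivation:
step 0: pivot -117 → sign −
step 1: pivot 4/13 → sign +
step 2: pivot 3/4 → sign +
step 3: pivot 3 → sign +
signature = (3, 1, 0)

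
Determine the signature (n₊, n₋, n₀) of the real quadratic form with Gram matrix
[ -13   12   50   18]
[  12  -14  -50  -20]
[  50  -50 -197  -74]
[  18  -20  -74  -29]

Answer: (1, 3, 0)

Derivation:
step 0: pivot -13 → sign −
step 1: pivot -38/13 → sign −
step 2: pivot 7/19 → sign +
step 3: pivot -3/7 → sign −
signature = (1, 3, 0)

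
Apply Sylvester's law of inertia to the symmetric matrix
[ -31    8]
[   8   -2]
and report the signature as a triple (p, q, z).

Answer: (1, 1, 0)

Derivation:
step 0: pivot -31 → sign −
step 1: pivot 2/31 → sign +
signature = (1, 1, 0)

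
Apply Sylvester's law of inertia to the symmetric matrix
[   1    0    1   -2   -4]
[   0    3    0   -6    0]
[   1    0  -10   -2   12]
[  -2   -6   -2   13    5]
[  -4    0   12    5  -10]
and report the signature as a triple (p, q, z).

Answer: (3, 2, 0)

Derivation:
step 0: pivot 1 → sign +
step 1: pivot 3 → sign +
step 2: pivot -11 → sign −
step 3: pivot -3 → sign −
step 4: pivot 3/11 → sign +
signature = (3, 2, 0)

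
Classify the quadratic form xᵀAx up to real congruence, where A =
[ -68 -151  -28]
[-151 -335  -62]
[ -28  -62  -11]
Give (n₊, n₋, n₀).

step 0: pivot -68 → sign −
step 1: pivot 21/68 → sign +
step 2: pivot 3/7 → sign +
signature = (2, 1, 0)

Answer: (2, 1, 0)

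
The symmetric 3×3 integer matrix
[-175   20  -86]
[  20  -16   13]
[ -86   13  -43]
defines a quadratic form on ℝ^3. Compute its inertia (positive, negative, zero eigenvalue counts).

Answer: (0, 3, 0)

Derivation:
step 0: pivot -175 → sign −
step 1: pivot -96/7 → sign −
step 2: pivot -3/800 → sign −
signature = (0, 3, 0)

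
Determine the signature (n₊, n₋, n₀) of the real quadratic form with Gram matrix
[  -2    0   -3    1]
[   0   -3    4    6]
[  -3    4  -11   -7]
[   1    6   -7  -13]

Answer: (0, 4, 0)

Derivation:
step 0: pivot -2 → sign −
step 1: pivot -3 → sign −
step 2: pivot -7/6 → sign −
step 3: pivot -2/7 → sign −
signature = (0, 4, 0)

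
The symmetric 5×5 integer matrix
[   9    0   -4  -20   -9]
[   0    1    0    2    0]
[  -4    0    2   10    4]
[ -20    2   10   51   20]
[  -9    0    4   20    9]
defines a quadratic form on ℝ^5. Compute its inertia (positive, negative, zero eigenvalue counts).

step 0: pivot 9 → sign +
step 1: pivot 1 → sign +
step 2: pivot 2/9 → sign +
step 3: pivot -3 → sign −
step 4: row/col 4 already zero → sign 0
signature = (3, 1, 1)

Answer: (3, 1, 1)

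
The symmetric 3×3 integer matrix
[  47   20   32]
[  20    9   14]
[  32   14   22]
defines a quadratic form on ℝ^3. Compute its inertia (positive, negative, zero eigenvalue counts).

step 0: pivot 47 → sign +
step 1: pivot 23/47 → sign +
step 2: pivot -2/23 → sign −
signature = (2, 1, 0)

Answer: (2, 1, 0)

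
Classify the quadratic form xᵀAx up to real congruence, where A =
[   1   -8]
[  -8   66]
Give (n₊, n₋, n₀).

step 0: pivot 1 → sign +
step 1: pivot 2 → sign +
signature = (2, 0, 0)

Answer: (2, 0, 0)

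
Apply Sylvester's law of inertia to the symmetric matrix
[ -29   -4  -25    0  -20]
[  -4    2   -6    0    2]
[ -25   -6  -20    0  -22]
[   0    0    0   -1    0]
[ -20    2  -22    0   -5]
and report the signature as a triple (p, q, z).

Answer: (1, 4, 0)

Derivation:
step 0: pivot -29 → sign −
step 1: pivot 74/29 → sign +
step 2: pivot -1 → sign −
step 3: pivot -1 → sign −
step 4: pivot -3/37 → sign −
signature = (1, 4, 0)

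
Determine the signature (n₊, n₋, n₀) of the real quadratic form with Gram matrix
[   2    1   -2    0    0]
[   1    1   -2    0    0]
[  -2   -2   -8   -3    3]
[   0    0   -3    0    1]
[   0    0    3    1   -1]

Answer: (3, 2, 0)

Derivation:
step 0: pivot 2 → sign +
step 1: pivot 1/2 → sign +
step 2: pivot -12 → sign −
step 3: pivot 3/4 → sign +
step 4: pivot -1/3 → sign −
signature = (3, 2, 0)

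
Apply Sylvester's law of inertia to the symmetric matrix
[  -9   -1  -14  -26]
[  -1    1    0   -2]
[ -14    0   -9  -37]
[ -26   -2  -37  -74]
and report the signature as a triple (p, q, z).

step 0: pivot -9 → sign −
step 1: pivot 10/9 → sign +
step 2: pivot 53/5 → sign +
step 3: pivot -3/53 → sign −
signature = (2, 2, 0)

Answer: (2, 2, 0)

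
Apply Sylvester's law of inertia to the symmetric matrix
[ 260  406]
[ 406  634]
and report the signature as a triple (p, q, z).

Answer: (2, 0, 0)

Derivation:
step 0: pivot 260 → sign +
step 1: pivot 1/65 → sign +
signature = (2, 0, 0)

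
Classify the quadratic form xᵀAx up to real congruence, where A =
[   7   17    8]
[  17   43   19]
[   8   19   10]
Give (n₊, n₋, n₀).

Answer: (3, 0, 0)

Derivation:
step 0: pivot 7 → sign +
step 1: pivot 12/7 → sign +
step 2: pivot 3/4 → sign +
signature = (3, 0, 0)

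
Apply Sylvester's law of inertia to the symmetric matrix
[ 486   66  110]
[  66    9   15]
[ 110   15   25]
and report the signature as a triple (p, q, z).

Answer: (2, 0, 1)

Derivation:
step 0: pivot 486 → sign +
step 1: pivot 1/27 → sign +
step 2: row/col 2 already zero → sign 0
signature = (2, 0, 1)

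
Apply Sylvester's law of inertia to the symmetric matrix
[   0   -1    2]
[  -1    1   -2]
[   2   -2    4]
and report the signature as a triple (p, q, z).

Answer: (1, 1, 1)

Derivation:
step 0: pivot 1 → sign +
step 1: pivot -1 → sign −
step 2: row/col 2 already zero → sign 0
signature = (1, 1, 1)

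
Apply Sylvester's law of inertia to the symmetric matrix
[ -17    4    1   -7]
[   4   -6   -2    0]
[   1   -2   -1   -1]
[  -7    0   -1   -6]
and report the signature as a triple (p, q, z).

step 0: pivot -17 → sign −
step 1: pivot -86/17 → sign −
step 2: pivot -14/43 → sign −
step 3: pivot -3/7 → sign −
signature = (0, 4, 0)

Answer: (0, 4, 0)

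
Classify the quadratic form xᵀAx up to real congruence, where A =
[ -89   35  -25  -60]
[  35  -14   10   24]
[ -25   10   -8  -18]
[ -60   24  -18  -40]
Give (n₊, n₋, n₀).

step 0: pivot -89 → sign −
step 1: pivot -21/89 → sign −
step 2: pivot -6/7 → sign −
step 3: pivot 2 → sign +
signature = (1, 3, 0)

Answer: (1, 3, 0)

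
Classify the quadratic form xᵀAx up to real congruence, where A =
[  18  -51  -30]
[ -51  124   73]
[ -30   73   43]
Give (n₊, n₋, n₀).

Answer: (2, 1, 0)

Derivation:
step 0: pivot 18 → sign +
step 1: pivot -41/2 → sign −
step 2: pivot 1/41 → sign +
signature = (2, 1, 0)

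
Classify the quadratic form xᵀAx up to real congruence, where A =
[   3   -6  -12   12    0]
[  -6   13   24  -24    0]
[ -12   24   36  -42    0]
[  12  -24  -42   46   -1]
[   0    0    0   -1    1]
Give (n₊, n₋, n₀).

step 0: pivot 3 → sign +
step 1: pivot 1 → sign +
step 2: pivot -12 → sign −
step 3: pivot 1 → sign +
step 4: row/col 4 already zero → sign 0
signature = (3, 1, 1)

Answer: (3, 1, 1)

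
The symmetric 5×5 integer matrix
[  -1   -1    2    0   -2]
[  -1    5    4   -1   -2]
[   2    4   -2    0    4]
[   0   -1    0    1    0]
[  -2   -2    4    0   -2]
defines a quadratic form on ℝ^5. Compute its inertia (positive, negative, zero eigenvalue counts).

step 0: pivot -1 → sign −
step 1: pivot 6 → sign +
step 2: pivot 4/3 → sign +
step 3: pivot 3/4 → sign +
step 4: pivot 2 → sign +
signature = (4, 1, 0)

Answer: (4, 1, 0)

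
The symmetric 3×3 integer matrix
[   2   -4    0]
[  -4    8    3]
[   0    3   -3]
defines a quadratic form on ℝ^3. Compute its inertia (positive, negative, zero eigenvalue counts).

step 0: pivot 2 → sign +
step 1: pivot -3 → sign −
step 2: pivot 3 → sign +
signature = (2, 1, 0)

Answer: (2, 1, 0)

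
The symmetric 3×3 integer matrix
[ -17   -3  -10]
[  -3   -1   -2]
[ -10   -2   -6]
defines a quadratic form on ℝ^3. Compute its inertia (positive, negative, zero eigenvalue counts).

step 0: pivot -17 → sign −
step 1: pivot -8/17 → sign −
step 2: row/col 2 already zero → sign 0
signature = (0, 2, 1)

Answer: (0, 2, 1)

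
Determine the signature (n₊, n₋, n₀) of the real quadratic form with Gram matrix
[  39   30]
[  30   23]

step 0: pivot 39 → sign +
step 1: pivot -1/13 → sign −
signature = (1, 1, 0)

Answer: (1, 1, 0)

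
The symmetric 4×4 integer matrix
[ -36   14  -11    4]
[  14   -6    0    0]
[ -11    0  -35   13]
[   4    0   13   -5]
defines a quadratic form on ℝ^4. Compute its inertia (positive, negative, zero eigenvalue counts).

step 0: pivot -36 → sign −
step 1: pivot -5/9 → sign −
step 2: pivot 13/10 → sign +
step 3: pivot -3/13 → sign −
signature = (1, 3, 0)

Answer: (1, 3, 0)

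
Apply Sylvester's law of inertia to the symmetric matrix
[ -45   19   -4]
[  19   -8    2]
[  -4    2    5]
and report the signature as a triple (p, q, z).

Answer: (2, 1, 0)

Derivation:
step 0: pivot -45 → sign −
step 1: pivot 1/45 → sign +
step 2: pivot 1 → sign +
signature = (2, 1, 0)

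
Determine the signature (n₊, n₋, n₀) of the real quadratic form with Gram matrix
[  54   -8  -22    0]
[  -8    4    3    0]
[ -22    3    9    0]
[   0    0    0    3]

Answer: (4, 0, 0)

Derivation:
step 0: pivot 54 → sign +
step 1: pivot 76/27 → sign +
step 2: pivot 1/76 → sign +
step 3: pivot 3 → sign +
signature = (4, 0, 0)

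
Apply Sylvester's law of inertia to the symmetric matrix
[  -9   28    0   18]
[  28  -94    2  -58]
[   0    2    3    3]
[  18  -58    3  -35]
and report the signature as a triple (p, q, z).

step 0: pivot -9 → sign −
step 1: pivot -62/9 → sign −
step 2: pivot 111/31 → sign +
step 3: pivot -2/37 → sign −
signature = (1, 3, 0)

Answer: (1, 3, 0)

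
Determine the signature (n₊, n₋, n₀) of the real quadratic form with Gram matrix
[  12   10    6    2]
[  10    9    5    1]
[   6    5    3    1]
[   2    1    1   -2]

step 0: pivot 12 → sign +
step 1: pivot 2/3 → sign +
step 2: pivot -3 → sign −
step 3: row/col 3 already zero → sign 0
signature = (2, 1, 1)

Answer: (2, 1, 1)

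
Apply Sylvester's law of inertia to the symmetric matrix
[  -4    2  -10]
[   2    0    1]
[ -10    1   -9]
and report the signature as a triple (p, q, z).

Answer: (1, 1, 1)

Derivation:
step 0: pivot -4 → sign −
step 1: pivot 1 → sign +
step 2: row/col 2 already zero → sign 0
signature = (1, 1, 1)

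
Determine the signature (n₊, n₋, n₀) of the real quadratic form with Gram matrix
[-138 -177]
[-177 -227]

Answer: (1, 1, 0)

Derivation:
step 0: pivot -138 → sign −
step 1: pivot 1/46 → sign +
signature = (1, 1, 0)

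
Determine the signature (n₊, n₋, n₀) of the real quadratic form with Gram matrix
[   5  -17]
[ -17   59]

Answer: (2, 0, 0)

Derivation:
step 0: pivot 5 → sign +
step 1: pivot 6/5 → sign +
signature = (2, 0, 0)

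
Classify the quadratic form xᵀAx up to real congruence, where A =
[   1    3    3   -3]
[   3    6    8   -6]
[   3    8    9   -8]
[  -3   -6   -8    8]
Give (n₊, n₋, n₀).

Answer: (3, 1, 0)

Derivation:
step 0: pivot 1 → sign +
step 1: pivot -3 → sign −
step 2: pivot 1/3 → sign +
step 3: pivot 2 → sign +
signature = (3, 1, 0)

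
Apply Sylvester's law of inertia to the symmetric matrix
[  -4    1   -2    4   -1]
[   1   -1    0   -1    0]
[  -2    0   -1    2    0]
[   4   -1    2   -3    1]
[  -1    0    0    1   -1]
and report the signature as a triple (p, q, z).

Answer: (2, 3, 0)

Derivation:
step 0: pivot -4 → sign −
step 1: pivot -3/4 → sign −
step 2: pivot 1/3 → sign +
step 3: pivot 1 → sign +
step 4: pivot -2 → sign −
signature = (2, 3, 0)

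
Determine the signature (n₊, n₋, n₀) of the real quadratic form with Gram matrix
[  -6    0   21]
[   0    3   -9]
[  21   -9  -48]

Answer: (1, 2, 0)

Derivation:
step 0: pivot -6 → sign −
step 1: pivot 3 → sign +
step 2: pivot -3/2 → sign −
signature = (1, 2, 0)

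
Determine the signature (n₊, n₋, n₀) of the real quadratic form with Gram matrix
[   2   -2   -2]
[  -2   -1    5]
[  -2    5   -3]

step 0: pivot 2 → sign +
step 1: pivot -3 → sign −
step 2: pivot -2 → sign −
signature = (1, 2, 0)

Answer: (1, 2, 0)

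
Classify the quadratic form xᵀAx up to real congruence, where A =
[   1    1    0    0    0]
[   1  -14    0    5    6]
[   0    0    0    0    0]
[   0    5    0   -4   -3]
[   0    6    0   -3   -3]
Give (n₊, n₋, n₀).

Answer: (1, 3, 1)

Derivation:
step 0: pivot 1 → sign +
step 1: pivot -15 → sign −
step 2: pivot -7/3 → sign −
step 3: pivot -6/35 → sign −
step 4: row/col 4 already zero → sign 0
signature = (1, 3, 1)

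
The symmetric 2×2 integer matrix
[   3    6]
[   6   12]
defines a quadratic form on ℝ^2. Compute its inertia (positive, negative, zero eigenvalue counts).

step 0: pivot 3 → sign +
step 1: row/col 1 already zero → sign 0
signature = (1, 0, 1)

Answer: (1, 0, 1)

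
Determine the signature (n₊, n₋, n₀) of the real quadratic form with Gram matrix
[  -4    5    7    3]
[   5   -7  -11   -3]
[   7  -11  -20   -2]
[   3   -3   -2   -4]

step 0: pivot -4 → sign −
step 1: pivot -3/4 → sign −
step 2: pivot -1 → sign −
step 3: row/col 3 already zero → sign 0
signature = (0, 3, 1)

Answer: (0, 3, 1)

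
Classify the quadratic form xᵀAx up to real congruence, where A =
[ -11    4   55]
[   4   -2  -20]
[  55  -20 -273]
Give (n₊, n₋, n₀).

Answer: (1, 2, 0)

Derivation:
step 0: pivot -11 → sign −
step 1: pivot -6/11 → sign −
step 2: pivot 2 → sign +
signature = (1, 2, 0)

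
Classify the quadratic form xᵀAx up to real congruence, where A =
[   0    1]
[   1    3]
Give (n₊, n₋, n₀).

Answer: (1, 1, 0)

Derivation:
step 0: pivot 3 → sign +
step 1: pivot -1/3 → sign −
signature = (1, 1, 0)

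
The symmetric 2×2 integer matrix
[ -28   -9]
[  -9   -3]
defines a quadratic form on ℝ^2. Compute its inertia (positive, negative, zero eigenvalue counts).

Answer: (0, 2, 0)

Derivation:
step 0: pivot -28 → sign −
step 1: pivot -3/28 → sign −
signature = (0, 2, 0)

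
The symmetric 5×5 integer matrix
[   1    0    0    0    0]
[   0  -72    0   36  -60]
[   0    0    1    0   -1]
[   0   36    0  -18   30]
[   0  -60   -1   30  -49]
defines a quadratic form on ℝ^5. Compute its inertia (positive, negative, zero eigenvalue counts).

Answer: (2, 1, 2)

Derivation:
step 0: pivot 1 → sign +
step 1: pivot -72 → sign −
step 2: pivot 1 → sign +
step 3: row/col 3 already zero → sign 0
step 4: row/col 4 already zero → sign 0
signature = (2, 1, 2)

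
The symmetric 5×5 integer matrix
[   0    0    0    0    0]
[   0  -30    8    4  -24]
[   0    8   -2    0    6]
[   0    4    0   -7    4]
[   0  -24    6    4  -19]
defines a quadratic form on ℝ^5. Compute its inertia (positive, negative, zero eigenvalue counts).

Answer: (2, 2, 1)

Derivation:
step 0: pivot -30 → sign −
step 1: pivot 2/15 → sign +
step 2: pivot -15 → sign −
step 3: pivot 1/15 → sign +
step 4: row/col 4 already zero → sign 0
signature = (2, 2, 1)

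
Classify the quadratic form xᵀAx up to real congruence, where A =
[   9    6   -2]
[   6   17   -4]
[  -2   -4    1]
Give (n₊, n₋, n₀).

Answer: (3, 0, 0)

Derivation:
step 0: pivot 9 → sign +
step 1: pivot 13 → sign +
step 2: pivot 1/117 → sign +
signature = (3, 0, 0)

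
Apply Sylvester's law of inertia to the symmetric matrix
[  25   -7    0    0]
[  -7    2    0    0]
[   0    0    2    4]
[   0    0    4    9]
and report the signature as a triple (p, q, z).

step 0: pivot 25 → sign +
step 1: pivot 1/25 → sign +
step 2: pivot 2 → sign +
step 3: pivot 1 → sign +
signature = (4, 0, 0)

Answer: (4, 0, 0)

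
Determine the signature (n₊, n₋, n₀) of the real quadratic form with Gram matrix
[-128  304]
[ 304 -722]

step 0: pivot -128 → sign −
step 1: row/col 1 already zero → sign 0
signature = (0, 1, 1)

Answer: (0, 1, 1)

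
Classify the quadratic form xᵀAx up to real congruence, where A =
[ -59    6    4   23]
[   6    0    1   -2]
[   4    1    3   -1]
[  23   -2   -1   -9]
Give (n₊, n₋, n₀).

Answer: (2, 2, 0)

Derivation:
step 0: pivot -59 → sign −
step 1: pivot 36/59 → sign +
step 2: pivot 1/36 → sign +
step 3: pivot -2 → sign −
signature = (2, 2, 0)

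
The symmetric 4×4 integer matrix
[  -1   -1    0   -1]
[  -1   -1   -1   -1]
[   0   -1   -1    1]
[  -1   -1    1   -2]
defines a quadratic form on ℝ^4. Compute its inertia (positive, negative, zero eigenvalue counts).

step 0: pivot -1 → sign −
step 1: pivot -1 → sign −
step 2: pivot 1 → sign +
step 3: pivot -1 → sign −
signature = (1, 3, 0)

Answer: (1, 3, 0)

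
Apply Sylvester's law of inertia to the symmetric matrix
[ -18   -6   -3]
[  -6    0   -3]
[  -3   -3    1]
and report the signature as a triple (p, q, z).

step 0: pivot -18 → sign −
step 1: pivot 2 → sign +
step 2: pivot -1/2 → sign −
signature = (1, 2, 0)

Answer: (1, 2, 0)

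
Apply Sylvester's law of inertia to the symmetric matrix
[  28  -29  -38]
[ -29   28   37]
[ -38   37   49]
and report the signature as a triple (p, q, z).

step 0: pivot 28 → sign +
step 1: pivot -57/28 → sign −
step 2: pivot 3/19 → sign +
signature = (2, 1, 0)

Answer: (2, 1, 0)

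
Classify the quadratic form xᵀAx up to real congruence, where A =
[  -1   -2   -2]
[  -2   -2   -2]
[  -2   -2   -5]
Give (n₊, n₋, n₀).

step 0: pivot -1 → sign −
step 1: pivot 2 → sign +
step 2: pivot -3 → sign −
signature = (1, 2, 0)

Answer: (1, 2, 0)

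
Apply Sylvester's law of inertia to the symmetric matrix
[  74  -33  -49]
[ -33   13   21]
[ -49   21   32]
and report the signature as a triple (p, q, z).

Answer: (1, 2, 0)

Derivation:
step 0: pivot 74 → sign +
step 1: pivot -127/74 → sign −
step 2: pivot -3/127 → sign −
signature = (1, 2, 0)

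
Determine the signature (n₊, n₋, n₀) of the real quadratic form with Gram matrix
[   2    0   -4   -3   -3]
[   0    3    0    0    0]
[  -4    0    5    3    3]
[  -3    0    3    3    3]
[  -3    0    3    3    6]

Answer: (4, 1, 0)

Derivation:
step 0: pivot 2 → sign +
step 1: pivot 3 → sign +
step 2: pivot -3 → sign −
step 3: pivot 3/2 → sign +
step 4: pivot 3 → sign +
signature = (4, 1, 0)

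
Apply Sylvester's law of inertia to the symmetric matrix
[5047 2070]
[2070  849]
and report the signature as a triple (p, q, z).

step 0: pivot 5047 → sign +
step 1: pivot 3/5047 → sign +
signature = (2, 0, 0)

Answer: (2, 0, 0)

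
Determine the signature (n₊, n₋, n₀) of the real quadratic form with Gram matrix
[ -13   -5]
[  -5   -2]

step 0: pivot -13 → sign −
step 1: pivot -1/13 → sign −
signature = (0, 2, 0)

Answer: (0, 2, 0)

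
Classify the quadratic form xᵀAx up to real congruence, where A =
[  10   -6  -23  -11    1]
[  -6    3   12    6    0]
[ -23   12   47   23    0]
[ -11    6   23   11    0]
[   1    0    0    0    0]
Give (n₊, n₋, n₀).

step 0: pivot 10 → sign +
step 1: pivot -3/5 → sign −
step 2: pivot -1/2 → sign −
step 3: pivot 1 → sign +
step 4: row/col 4 already zero → sign 0
signature = (2, 2, 1)

Answer: (2, 2, 1)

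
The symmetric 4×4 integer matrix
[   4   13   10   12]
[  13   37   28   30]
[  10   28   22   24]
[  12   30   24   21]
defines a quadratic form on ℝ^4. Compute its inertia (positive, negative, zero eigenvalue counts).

Answer: (2, 2, 0)

Derivation:
step 0: pivot 4 → sign +
step 1: pivot -21/4 → sign −
step 2: pivot 6/7 → sign +
step 3: pivot -3 → sign −
signature = (2, 2, 0)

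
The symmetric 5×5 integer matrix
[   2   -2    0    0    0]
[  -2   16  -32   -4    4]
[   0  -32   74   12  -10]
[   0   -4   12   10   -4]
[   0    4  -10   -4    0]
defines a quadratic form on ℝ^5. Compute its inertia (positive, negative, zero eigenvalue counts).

Answer: (3, 2, 0)

Derivation:
step 0: pivot 2 → sign +
step 1: pivot 14 → sign +
step 2: pivot 6/7 → sign +
step 3: pivot -2/3 → sign −
step 4: pivot -2 → sign −
signature = (3, 2, 0)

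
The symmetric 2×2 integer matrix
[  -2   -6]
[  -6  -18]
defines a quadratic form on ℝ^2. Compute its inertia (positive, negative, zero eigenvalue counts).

step 0: pivot -2 → sign −
step 1: row/col 1 already zero → sign 0
signature = (0, 1, 1)

Answer: (0, 1, 1)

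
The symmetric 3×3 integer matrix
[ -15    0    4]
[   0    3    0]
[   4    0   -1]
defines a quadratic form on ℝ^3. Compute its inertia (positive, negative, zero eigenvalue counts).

Answer: (2, 1, 0)

Derivation:
step 0: pivot -15 → sign −
step 1: pivot 3 → sign +
step 2: pivot 1/15 → sign +
signature = (2, 1, 0)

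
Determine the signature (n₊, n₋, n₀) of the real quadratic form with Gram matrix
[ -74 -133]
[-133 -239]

Answer: (1, 1, 0)

Derivation:
step 0: pivot -74 → sign −
step 1: pivot 3/74 → sign +
signature = (1, 1, 0)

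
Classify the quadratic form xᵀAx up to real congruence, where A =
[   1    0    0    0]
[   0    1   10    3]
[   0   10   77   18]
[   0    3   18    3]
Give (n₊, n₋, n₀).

step 0: pivot 1 → sign +
step 1: pivot 1 → sign +
step 2: pivot -23 → sign −
step 3: pivot 6/23 → sign +
signature = (3, 1, 0)

Answer: (3, 1, 0)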